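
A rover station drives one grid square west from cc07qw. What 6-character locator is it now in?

CC07pw

Longitude subsquare q = 16; −1 → 15 = p.
The latitude characters are unchanged.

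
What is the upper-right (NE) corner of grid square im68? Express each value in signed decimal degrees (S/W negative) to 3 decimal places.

Field I=8, M=12: +8·20° lon, +12·10° lat → SW at lon -20°, lat 30°.
Square 6, 8: +6·2° lon, +8·1° lat → SW at lon -8°, lat 38°.
Cell spans 2° lon × 1° lat. NE corner is SW corner plus one full cell.
latitude 39.000, longitude -6.000.

39.000, -6.000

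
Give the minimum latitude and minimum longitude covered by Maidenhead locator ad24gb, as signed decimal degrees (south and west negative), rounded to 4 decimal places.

-55.9583, -175.5000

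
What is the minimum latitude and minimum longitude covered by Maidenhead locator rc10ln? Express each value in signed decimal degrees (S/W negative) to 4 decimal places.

-69.4583, 162.9167

Field R=17, C=2: +17·20° lon, +2·10° lat → SW at lon 160°, lat -70°.
Square 1, 0: +1·2° lon, +0·1° lat → SW at lon 162°, lat -70°.
Subsquare l=11, n=13: +11·0.0833333° lon, +13·0.0416667° lat → SW at lon 162.917°, lat -69.4583°.
latitude -69.4583, longitude 162.9167.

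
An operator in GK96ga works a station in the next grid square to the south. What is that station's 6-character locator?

GK95gx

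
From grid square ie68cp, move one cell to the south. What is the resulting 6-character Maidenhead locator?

IE68co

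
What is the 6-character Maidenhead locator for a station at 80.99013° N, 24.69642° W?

Add 180° to longitude and 90° to latitude: 155.3036, 170.9901.
Field: 155.3036/20 → 7 → H, 170.9901/10 → 17 → R; chars HR.
Square: 15.3036/2 → 7, 0.9901/1 → 0; chars 70.
Subsquare: 1.3036/0.0833333 → 15 → p, 0.9901/0.0416667 → 23 → x; chars px.

HR70px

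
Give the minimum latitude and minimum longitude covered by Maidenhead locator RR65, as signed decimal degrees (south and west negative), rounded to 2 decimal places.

Field R=17, R=17: +17·20° lon, +17·10° lat → SW at lon 160°, lat 80°.
Square 6, 5: +6·2° lon, +5·1° lat → SW at lon 172°, lat 85°.
latitude 85.00, longitude 172.00.

85.00, 172.00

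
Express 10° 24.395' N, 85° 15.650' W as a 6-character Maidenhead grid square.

EK70ij

Shift to the Maidenhead origin (180°W, 90°S): lon 94.7392, lat 100.4066.
Field (20°×10°, letters A–R): lon ⌊94.7392/20⌋ = 4 → E; lat ⌊100.4066/10⌋ = 10 → K.
Square (2°×1°, digits 0–9): lon ⌊14.7392/2⌋ = 7; lat ⌊0.4066/1⌋ = 0.
Subsquare (5′×2.5′, letters a–x): lon ⌊0.7392/0.0833333⌋ = 8 → i; lat ⌊0.4066/0.0416667⌋ = 9 → j.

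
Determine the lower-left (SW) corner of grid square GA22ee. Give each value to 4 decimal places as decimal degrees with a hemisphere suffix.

87.8333° S, 55.6667° W

Field G=6, A=0: +6·20° lon, +0·10° lat → SW at lon -60°, lat -90°.
Square 2, 2: +2·2° lon, +2·1° lat → SW at lon -56°, lat -88°.
Subsquare e=4, e=4: +4·0.0833333° lon, +4·0.0416667° lat → SW at lon -55.6667°, lat -87.8333°.
latitude 87.8333° S, longitude 55.6667° W.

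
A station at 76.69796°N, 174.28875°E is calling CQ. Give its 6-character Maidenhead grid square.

Offset from 180°W / 90°S: lon 354.2887°, lat 166.6980°.
Field: lon ⌊354.2887/20⌋ = 17 → R; lat ⌊166.6980/10⌋ = 16 → Q.
Square: lon ⌊14.2887/2⌋ = 7; lat ⌊6.6980/1⌋ = 6.
Subsquare: lon ⌊0.2887/0.0833333⌋ = 3 → d; lat ⌊0.6980/0.0416667⌋ = 16 → q.

RQ76dq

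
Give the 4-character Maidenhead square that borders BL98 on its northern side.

BL99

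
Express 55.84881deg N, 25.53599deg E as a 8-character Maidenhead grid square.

KO25su43

Shift to the Maidenhead origin (180°W, 90°S): lon 205.53599, lat 145.84881.
Field (20°×10°, letters A–R): 205.53599/20 → 10 → K, 145.84881/10 → 14 → O; chars KO.
Square (2°×1°, digits 0–9): 5.53599/2 → 2, 5.84881/1 → 5; chars 25.
Subsquare (5′×2.5′, letters a–x): 1.53599/0.0833333 → 18 → s, 0.84881/0.0416667 → 20 → u; chars su.
Extended square (30″×15″, digits 0–9): 0.03599/0.00833333 → 4, 0.01548/0.00416667 → 3; chars 43.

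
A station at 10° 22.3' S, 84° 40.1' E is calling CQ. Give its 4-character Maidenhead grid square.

NH29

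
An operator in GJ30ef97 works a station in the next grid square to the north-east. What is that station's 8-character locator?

GJ30ff08

Longitude extended square 9; +1 → 10, wraps to 0, carry into subsquare.
Longitude subsquare e = 4; +1 → 5 = f.
Latitude extended square 7; +1 → 8.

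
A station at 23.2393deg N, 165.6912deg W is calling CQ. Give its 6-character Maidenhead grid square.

Offset from 180°W / 90°S: lon 14.3088°, lat 113.2393°.
Field (20°×10°, letters A–R): lon ⌊14.3088/20⌋ = 0 → A; lat ⌊113.2393/10⌋ = 11 → L.
Square (2°×1°, digits 0–9): lon ⌊14.3088/2⌋ = 7; lat ⌊3.2393/1⌋ = 3.
Subsquare (5′×2.5′, letters a–x): lon ⌊0.3088/0.0833333⌋ = 3 → d; lat ⌊0.2393/0.0416667⌋ = 5 → f.

AL73df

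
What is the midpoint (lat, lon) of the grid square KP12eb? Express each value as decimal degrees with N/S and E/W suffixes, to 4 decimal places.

62.0625° N, 22.3750° E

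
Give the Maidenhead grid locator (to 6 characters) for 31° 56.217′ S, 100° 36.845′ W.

DF98qb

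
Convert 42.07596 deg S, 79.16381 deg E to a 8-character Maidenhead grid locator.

ME97nw91

Add 180° to longitude and 90° to latitude: 259.16381, 47.92404.
Field: 259.16381/20 → 12 → M, 47.92404/10 → 4 → E; chars ME.
Square: 19.16381/2 → 9, 7.92404/1 → 7; chars 97.
Subsquare: 1.16381/0.0833333 → 13 → n, 0.92404/0.0416667 → 22 → w; chars nw.
Extended square: 0.08048/0.00833333 → 9, 0.00737/0.00416667 → 1; chars 91.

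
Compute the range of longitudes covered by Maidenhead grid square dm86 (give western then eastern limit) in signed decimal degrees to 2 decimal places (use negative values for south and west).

Field D=3, M=12: +3·20° lon, +12·10° lat → SW at lon -120°, lat 30°.
Square 8, 6: +8·2° lon, +6·1° lat → SW at lon -104°, lat 36°.
Cell spans 2° lon × 1° lat.
west -104.00, east -102.00.

-104.00, -102.00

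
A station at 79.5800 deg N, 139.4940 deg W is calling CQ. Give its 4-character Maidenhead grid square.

Shift to the Maidenhead origin (180°W, 90°S): lon 40.51, lat 169.58.
Field (20°×10°, letters A–R): lon ⌊40.51/20⌋ = 2 → C; lat ⌊169.58/10⌋ = 16 → Q.
Square (2°×1°, digits 0–9): lon ⌊0.51/2⌋ = 0; lat ⌊9.58/1⌋ = 9.

CQ09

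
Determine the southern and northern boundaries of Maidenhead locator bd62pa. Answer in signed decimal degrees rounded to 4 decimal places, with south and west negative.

Field B=1, D=3: +1·20° lon, +3·10° lat → SW at lon -160°, lat -60°.
Square 6, 2: +6·2° lon, +2·1° lat → SW at lon -148°, lat -58°.
Subsquare p=15, a=0: +15·0.0833333° lon, +0·0.0416667° lat → SW at lon -146.75°, lat -58°.
Cell spans 0.0833333° lon × 0.0416667° lat.
south -58.0000, north -57.9583.

-58.0000, -57.9583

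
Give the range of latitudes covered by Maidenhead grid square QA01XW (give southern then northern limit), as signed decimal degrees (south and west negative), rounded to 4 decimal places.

-88.0833, -88.0417

Field Q=16, A=0: +16·20° lon, +0·10° lat → SW at lon 140°, lat -90°.
Square 0, 1: +0·2° lon, +1·1° lat → SW at lon 140°, lat -89°.
Subsquare x=23, w=22: +23·0.0833333° lon, +22·0.0416667° lat → SW at lon 141.917°, lat -88.0833°.
Cell spans 0.0833333° lon × 0.0416667° lat.
south -88.0833, north -88.0417.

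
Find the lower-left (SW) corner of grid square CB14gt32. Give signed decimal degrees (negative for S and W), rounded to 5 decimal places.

-75.20000, -137.47500

Field C=2, B=1: +2·20° lon, +1·10° lat → SW at lon -140°, lat -80°.
Square 1, 4: +1·2° lon, +4·1° lat → SW at lon -138°, lat -76°.
Subsquare g=6, t=19: +6·0.0833333° lon, +19·0.0416667° lat → SW at lon -137.5°, lat -75.2083°.
Extended square 3, 2: +3·0.00833333° lon, +2·0.00416667° lat → SW at lon -137.475°, lat -75.2°.
latitude -75.20000, longitude -137.47500.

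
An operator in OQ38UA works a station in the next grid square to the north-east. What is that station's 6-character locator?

OQ38vb

Longitude subsquare u = 20; +1 → 21 = v.
Latitude subsquare a = 0; +1 → 1 = b.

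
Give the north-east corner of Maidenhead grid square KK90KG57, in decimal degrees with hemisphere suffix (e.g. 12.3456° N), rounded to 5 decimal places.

10.28333° N, 38.88333° E

Field K=10, K=10: +10·20° lon, +10·10° lat → SW at lon 20°, lat 10°.
Square 9, 0: +9·2° lon, +0·1° lat → SW at lon 38°, lat 10°.
Subsquare k=10, g=6: +10·0.0833333° lon, +6·0.0416667° lat → SW at lon 38.8333°, lat 10.25°.
Extended square 5, 7: +5·0.00833333° lon, +7·0.00416667° lat → SW at lon 38.875°, lat 10.2792°.
Cell spans 0.00833333° lon × 0.00416667° lat. NE corner is SW corner plus one full cell.
latitude 10.28333° N, longitude 38.88333° E.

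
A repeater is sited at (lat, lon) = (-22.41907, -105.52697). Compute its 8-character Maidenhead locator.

DG77fn69

Add 180° to longitude and 90° to latitude: 74.47303, 67.58093.
Field (20°×10°, letters A–R): lon ⌊74.47303/20⌋ = 3 → D; lat ⌊67.58093/10⌋ = 6 → G.
Square (2°×1°, digits 0–9): lon ⌊14.47303/2⌋ = 7; lat ⌊7.58093/1⌋ = 7.
Subsquare (5′×2.5′, letters a–x): lon ⌊0.47303/0.0833333⌋ = 5 → f; lat ⌊0.58093/0.0416667⌋ = 13 → n.
Extended square (30″×15″, digits 0–9): lon ⌊0.05636/0.00833333⌋ = 6; lat ⌊0.03926/0.00416667⌋ = 9.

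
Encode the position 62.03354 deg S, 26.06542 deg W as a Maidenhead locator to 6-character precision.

HC67xx

Offset from 180°W / 90°S: lon 153.9346°, lat 27.9665°.
Field (20°×10°, letters A–R): 153.9346/20 → 7 → H, 27.9665/10 → 2 → C; chars HC.
Square (2°×1°, digits 0–9): 13.9346/2 → 6, 7.9665/1 → 7; chars 67.
Subsquare (5′×2.5′, letters a–x): 1.9346/0.0833333 → 23 → x, 0.9665/0.0416667 → 23 → x; chars xx.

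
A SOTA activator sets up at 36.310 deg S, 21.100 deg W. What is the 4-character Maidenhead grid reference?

Offset from 180°W / 90°S: lon 158.90°, lat 53.69°.
Field: 158.90/20 → 7 → H, 53.69/10 → 5 → F; chars HF.
Square: 18.90/2 → 9, 3.69/1 → 3; chars 93.

HF93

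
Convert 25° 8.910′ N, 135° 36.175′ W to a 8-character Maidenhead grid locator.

CL25ed75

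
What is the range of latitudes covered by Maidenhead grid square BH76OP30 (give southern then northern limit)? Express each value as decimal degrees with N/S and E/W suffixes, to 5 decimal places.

Field B=1, H=7: +1·20° lon, +7·10° lat → SW at lon -160°, lat -20°.
Square 7, 6: +7·2° lon, +6·1° lat → SW at lon -146°, lat -14°.
Subsquare o=14, p=15: +14·0.0833333° lon, +15·0.0416667° lat → SW at lon -144.833°, lat -13.375°.
Extended square 3, 0: +3·0.00833333° lon, +0·0.00416667° lat → SW at lon -144.808°, lat -13.375°.
Cell spans 0.00833333° lon × 0.00416667° lat.
south 13.37500° S, north 13.37083° S.

13.37500° S, 13.37083° S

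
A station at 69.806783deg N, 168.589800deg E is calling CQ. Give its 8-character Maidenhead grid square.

RP49ht03

Add 180° to longitude and 90° to latitude: 348.58980, 159.80678.
Field: lon ⌊348.58980/20⌋ = 17 → R; lat ⌊159.80678/10⌋ = 15 → P.
Square: lon ⌊8.58980/2⌋ = 4; lat ⌊9.80678/1⌋ = 9.
Subsquare: lon ⌊0.58980/0.0833333⌋ = 7 → h; lat ⌊0.80678/0.0416667⌋ = 19 → t.
Extended square: lon ⌊0.00647/0.00833333⌋ = 0; lat ⌊0.01512/0.00416667⌋ = 3.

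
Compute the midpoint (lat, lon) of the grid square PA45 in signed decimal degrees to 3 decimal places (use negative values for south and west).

-84.500, 129.000

Field P=15, A=0: +15·20° lon, +0·10° lat → SW at lon 120°, lat -90°.
Square 4, 5: +4·2° lon, +5·1° lat → SW at lon 128°, lat -85°.
Cell spans 2° lon × 1° lat. Centre is SW corner plus half of each.
latitude -84.500, longitude 129.000.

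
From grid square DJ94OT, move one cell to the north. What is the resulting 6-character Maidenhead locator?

DJ94ou

Latitude subsquare t = 19; +1 → 20 = u.
The longitude characters are unchanged.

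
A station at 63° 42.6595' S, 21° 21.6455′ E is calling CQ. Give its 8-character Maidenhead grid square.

Offset from 180°W / 90°S: lon 201.36076°, lat 26.28901°.
Field (20°×10°, letters A–R): 201.36076/20 → 10 → K, 26.28901/10 → 2 → C; chars KC.
Square (2°×1°, digits 0–9): 1.36076/2 → 0, 6.28901/1 → 6; chars 06.
Subsquare (5′×2.5′, letters a–x): 1.36076/0.0833333 → 16 → q, 0.28901/0.0416667 → 6 → g; chars qg.
Extended square (30″×15″, digits 0–9): 0.02743/0.00833333 → 3, 0.03901/0.00416667 → 9; chars 39.

KC06qg39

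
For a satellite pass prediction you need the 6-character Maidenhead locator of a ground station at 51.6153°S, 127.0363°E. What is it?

PD38mj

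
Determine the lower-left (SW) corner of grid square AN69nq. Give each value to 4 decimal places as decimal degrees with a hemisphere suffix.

49.6667° N, 166.9167° W

Field A=0, N=13: +0·20° lon, +13·10° lat → SW at lon -180°, lat 40°.
Square 6, 9: +6·2° lon, +9·1° lat → SW at lon -168°, lat 49°.
Subsquare n=13, q=16: +13·0.0833333° lon, +16·0.0416667° lat → SW at lon -166.917°, lat 49.6667°.
latitude 49.6667° N, longitude 166.9167° W.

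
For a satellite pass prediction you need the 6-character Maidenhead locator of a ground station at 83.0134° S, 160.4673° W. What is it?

Add 180° to longitude and 90° to latitude: 19.5327, 6.9866.
Field: 19.5327/20 → 0 → A, 6.9866/10 → 0 → A; chars AA.
Square: 19.5327/2 → 9, 6.9866/1 → 6; chars 96.
Subsquare: 1.5327/0.0833333 → 18 → s, 0.9866/0.0416667 → 23 → x; chars sx.

AA96sx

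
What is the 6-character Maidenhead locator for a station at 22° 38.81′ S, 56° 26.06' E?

LG87fi

Shift to the Maidenhead origin (180°W, 90°S): lon 236.4343, lat 67.3532.
Field: 236.4343/20 → 11 → L, 67.3532/10 → 6 → G; chars LG.
Square: 16.4343/2 → 8, 7.3532/1 → 7; chars 87.
Subsquare: 0.4343/0.0833333 → 5 → f, 0.3532/0.0416667 → 8 → i; chars fi.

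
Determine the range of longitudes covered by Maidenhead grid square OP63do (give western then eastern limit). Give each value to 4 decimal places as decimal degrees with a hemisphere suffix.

112.2500° E, 112.3333° E

Field O=14, P=15: +14·20° lon, +15·10° lat → SW at lon 100°, lat 60°.
Square 6, 3: +6·2° lon, +3·1° lat → SW at lon 112°, lat 63°.
Subsquare d=3, o=14: +3·0.0833333° lon, +14·0.0416667° lat → SW at lon 112.25°, lat 63.5833°.
Cell spans 0.0833333° lon × 0.0416667° lat.
west 112.2500° E, east 112.3333° E.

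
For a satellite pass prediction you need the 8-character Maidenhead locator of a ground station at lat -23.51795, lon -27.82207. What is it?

HG66cl15

Shift to the Maidenhead origin (180°W, 90°S): lon 152.17793, lat 66.48205.
Field: lon ⌊152.17793/20⌋ = 7 → H; lat ⌊66.48205/10⌋ = 6 → G.
Square: lon ⌊12.17793/2⌋ = 6; lat ⌊6.48205/1⌋ = 6.
Subsquare: lon ⌊0.17793/0.0833333⌋ = 2 → c; lat ⌊0.48205/0.0416667⌋ = 11 → l.
Extended square: lon ⌊0.01126/0.00833333⌋ = 1; lat ⌊0.02372/0.00416667⌋ = 5.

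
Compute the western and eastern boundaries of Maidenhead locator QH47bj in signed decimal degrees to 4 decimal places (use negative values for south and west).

Field Q=16, H=7: +16·20° lon, +7·10° lat → SW at lon 140°, lat -20°.
Square 4, 7: +4·2° lon, +7·1° lat → SW at lon 148°, lat -13°.
Subsquare b=1, j=9: +1·0.0833333° lon, +9·0.0416667° lat → SW at lon 148.083°, lat -12.625°.
Cell spans 0.0833333° lon × 0.0416667° lat.
west 148.0833, east 148.1667.

148.0833, 148.1667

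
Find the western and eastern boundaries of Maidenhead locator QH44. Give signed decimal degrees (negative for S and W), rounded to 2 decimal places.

Field Q=16, H=7: +16·20° lon, +7·10° lat → SW at lon 140°, lat -20°.
Square 4, 4: +4·2° lon, +4·1° lat → SW at lon 148°, lat -16°.
Cell spans 2° lon × 1° lat.
west 148.00, east 150.00.

148.00, 150.00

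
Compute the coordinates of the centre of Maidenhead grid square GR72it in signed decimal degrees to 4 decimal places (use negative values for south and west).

Field G=6, R=17: +6·20° lon, +17·10° lat → SW at lon -60°, lat 80°.
Square 7, 2: +7·2° lon, +2·1° lat → SW at lon -46°, lat 82°.
Subsquare i=8, t=19: +8·0.0833333° lon, +19·0.0416667° lat → SW at lon -45.3333°, lat 82.7917°.
Cell spans 0.0833333° lon × 0.0416667° lat. Centre is SW corner plus half of each.
latitude 82.8125, longitude -45.2917.

82.8125, -45.2917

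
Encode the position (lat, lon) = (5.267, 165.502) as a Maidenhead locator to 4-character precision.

RJ25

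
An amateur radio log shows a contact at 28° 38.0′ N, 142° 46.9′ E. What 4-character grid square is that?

QL18

Shift to the Maidenhead origin (180°W, 90°S): lon 322.78, lat 118.63.
Field (20°×10°, letters A–R): lon ⌊322.78/20⌋ = 16 → Q; lat ⌊118.63/10⌋ = 11 → L.
Square (2°×1°, digits 0–9): lon ⌊2.78/2⌋ = 1; lat ⌊8.63/1⌋ = 8.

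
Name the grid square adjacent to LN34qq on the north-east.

LN34rr

Longitude subsquare q = 16; +1 → 17 = r.
Latitude subsquare q = 16; +1 → 17 = r.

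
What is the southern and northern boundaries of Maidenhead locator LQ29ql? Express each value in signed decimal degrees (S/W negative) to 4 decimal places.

Field L=11, Q=16: +11·20° lon, +16·10° lat → SW at lon 40°, lat 70°.
Square 2, 9: +2·2° lon, +9·1° lat → SW at lon 44°, lat 79°.
Subsquare q=16, l=11: +16·0.0833333° lon, +11·0.0416667° lat → SW at lon 45.3333°, lat 79.4583°.
Cell spans 0.0833333° lon × 0.0416667° lat.
south 79.4583, north 79.5000.

79.4583, 79.5000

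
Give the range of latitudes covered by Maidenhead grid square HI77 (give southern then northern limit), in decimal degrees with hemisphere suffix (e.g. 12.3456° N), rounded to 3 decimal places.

3.000° S, 2.000° S

Field H=7, I=8: +7·20° lon, +8·10° lat → SW at lon -40°, lat -10°.
Square 7, 7: +7·2° lon, +7·1° lat → SW at lon -26°, lat -3°.
Cell spans 2° lon × 1° lat.
south 3.000° S, north 2.000° S.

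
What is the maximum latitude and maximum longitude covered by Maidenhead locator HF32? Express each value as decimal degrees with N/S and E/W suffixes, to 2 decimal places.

37.00° S, 32.00° W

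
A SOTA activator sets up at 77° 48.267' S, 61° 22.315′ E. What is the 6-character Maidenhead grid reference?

MB02qe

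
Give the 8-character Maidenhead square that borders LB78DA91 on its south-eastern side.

Longitude extended square 9; +1 → 10, wraps to 0, carry into subsquare.
Longitude subsquare d = 3; +1 → 4 = e.
Latitude extended square 1; −1 → 0.

LB78ea00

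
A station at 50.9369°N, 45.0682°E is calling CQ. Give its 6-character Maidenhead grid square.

LO20mw

Offset from 180°W / 90°S: lon 225.0682°, lat 140.9369°.
Field: lon ⌊225.0682/20⌋ = 11 → L; lat ⌊140.9369/10⌋ = 14 → O.
Square: lon ⌊5.0682/2⌋ = 2; lat ⌊0.9369/1⌋ = 0.
Subsquare: lon ⌊1.0682/0.0833333⌋ = 12 → m; lat ⌊0.9369/0.0416667⌋ = 22 → w.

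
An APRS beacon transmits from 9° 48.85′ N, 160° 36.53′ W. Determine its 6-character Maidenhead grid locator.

AJ99qt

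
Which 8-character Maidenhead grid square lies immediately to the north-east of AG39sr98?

Longitude extended square 9; +1 → 10, wraps to 0, carry into subsquare.
Longitude subsquare s = 18; +1 → 19 = t.
Latitude extended square 8; +1 → 9.

AG39tr09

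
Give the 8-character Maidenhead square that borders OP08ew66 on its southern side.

Latitude extended square 6; −1 → 5.
The longitude characters are unchanged.

OP08ew65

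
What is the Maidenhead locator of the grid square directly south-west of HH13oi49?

Longitude extended square 4; −1 → 3.
Latitude extended square 9; −1 → 8.

HH13oi38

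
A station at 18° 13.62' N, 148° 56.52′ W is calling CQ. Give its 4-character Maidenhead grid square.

BK58

Add 180° to longitude and 90° to latitude: 31.06, 108.23.
Field: lon ⌊31.06/20⌋ = 1 → B; lat ⌊108.23/10⌋ = 10 → K.
Square: lon ⌊11.06/2⌋ = 5; lat ⌊8.23/1⌋ = 8.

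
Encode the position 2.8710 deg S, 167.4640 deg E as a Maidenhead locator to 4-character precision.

RI37

Add 180° to longitude and 90° to latitude: 347.46, 87.13.
Field (20°×10°, letters A–R): lon ⌊347.46/20⌋ = 17 → R; lat ⌊87.13/10⌋ = 8 → I.
Square (2°×1°, digits 0–9): lon ⌊7.46/2⌋ = 3; lat ⌊7.13/1⌋ = 7.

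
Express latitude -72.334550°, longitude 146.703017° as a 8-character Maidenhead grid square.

QB37ip49

Shift to the Maidenhead origin (180°W, 90°S): lon 326.70302, lat 17.66545.
Field: 326.70302/20 → 16 → Q, 17.66545/10 → 1 → B; chars QB.
Square: 6.70302/2 → 3, 7.66545/1 → 7; chars 37.
Subsquare: 0.70302/0.0833333 → 8 → i, 0.66545/0.0416667 → 15 → p; chars ip.
Extended square: 0.03635/0.00833333 → 4, 0.04045/0.00416667 → 9; chars 49.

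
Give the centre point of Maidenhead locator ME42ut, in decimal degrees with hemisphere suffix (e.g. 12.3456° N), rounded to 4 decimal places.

47.1875° S, 69.7083° E

Field M=12, E=4: +12·20° lon, +4·10° lat → SW at lon 60°, lat -50°.
Square 4, 2: +4·2° lon, +2·1° lat → SW at lon 68°, lat -48°.
Subsquare u=20, t=19: +20·0.0833333° lon, +19·0.0416667° lat → SW at lon 69.6667°, lat -47.2083°.
Cell spans 0.0833333° lon × 0.0416667° lat. Centre is SW corner plus half of each.
latitude 47.1875° S, longitude 69.7083° E.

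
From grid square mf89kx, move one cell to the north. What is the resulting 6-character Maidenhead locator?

Latitude subsquare x = 23; +1 → 24, wraps to 0 = a, carry into square.
Latitude square 9; +1 → 10, wraps to 0, carry into field.
Latitude field F = 5; +1 → 6 = G.
The longitude characters are unchanged.

MG80ka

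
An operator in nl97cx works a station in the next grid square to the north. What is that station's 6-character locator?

Latitude subsquare x = 23; +1 → 24, wraps to 0 = a, carry into square.
Latitude square 7; +1 → 8.
The longitude characters are unchanged.

NL98ca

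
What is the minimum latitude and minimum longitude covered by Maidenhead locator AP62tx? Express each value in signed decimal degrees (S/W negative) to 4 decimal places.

Field A=0, P=15: +0·20° lon, +15·10° lat → SW at lon -180°, lat 60°.
Square 6, 2: +6·2° lon, +2·1° lat → SW at lon -168°, lat 62°.
Subsquare t=19, x=23: +19·0.0833333° lon, +23·0.0416667° lat → SW at lon -166.417°, lat 62.9583°.
latitude 62.9583, longitude -166.4167.

62.9583, -166.4167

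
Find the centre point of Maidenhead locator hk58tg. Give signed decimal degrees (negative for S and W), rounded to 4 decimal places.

18.2708, -28.3750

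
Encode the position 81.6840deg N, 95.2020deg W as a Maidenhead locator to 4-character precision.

Shift to the Maidenhead origin (180°W, 90°S): lon 84.80, lat 171.68.
Field: lon ⌊84.80/20⌋ = 4 → E; lat ⌊171.68/10⌋ = 17 → R.
Square: lon ⌊4.80/2⌋ = 2; lat ⌊1.68/1⌋ = 1.

ER21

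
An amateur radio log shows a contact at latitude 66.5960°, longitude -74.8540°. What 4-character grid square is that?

FP26

Offset from 180°W / 90°S: lon 105.15°, lat 156.60°.
Field: lon ⌊105.15/20⌋ = 5 → F; lat ⌊156.60/10⌋ = 15 → P.
Square: lon ⌊5.15/2⌋ = 2; lat ⌊6.60/1⌋ = 6.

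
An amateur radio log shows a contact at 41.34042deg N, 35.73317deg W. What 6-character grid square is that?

HN21di

Offset from 180°W / 90°S: lon 144.2668°, lat 131.3404°.
Field: lon ⌊144.2668/20⌋ = 7 → H; lat ⌊131.3404/10⌋ = 13 → N.
Square: lon ⌊4.2668/2⌋ = 2; lat ⌊1.3404/1⌋ = 1.
Subsquare: lon ⌊0.2668/0.0833333⌋ = 3 → d; lat ⌊0.3404/0.0416667⌋ = 8 → i.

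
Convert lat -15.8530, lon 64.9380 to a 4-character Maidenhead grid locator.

Shift to the Maidenhead origin (180°W, 90°S): lon 244.94, lat 74.15.
Field: lon ⌊244.94/20⌋ = 12 → M; lat ⌊74.15/10⌋ = 7 → H.
Square: lon ⌊4.94/2⌋ = 2; lat ⌊4.15/1⌋ = 4.

MH24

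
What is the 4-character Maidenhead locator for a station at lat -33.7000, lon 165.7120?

RF26

Add 180° to longitude and 90° to latitude: 345.71, 56.30.
Field: 345.71/20 → 17 → R, 56.30/10 → 5 → F; chars RF.
Square: 5.71/2 → 2, 6.30/1 → 6; chars 26.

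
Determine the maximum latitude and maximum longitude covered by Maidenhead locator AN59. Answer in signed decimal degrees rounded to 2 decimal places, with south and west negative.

Field A=0, N=13: +0·20° lon, +13·10° lat → SW at lon -180°, lat 40°.
Square 5, 9: +5·2° lon, +9·1° lat → SW at lon -170°, lat 49°.
Cell spans 2° lon × 1° lat. NE corner is SW corner plus one full cell.
latitude 50.00, longitude -168.00.

50.00, -168.00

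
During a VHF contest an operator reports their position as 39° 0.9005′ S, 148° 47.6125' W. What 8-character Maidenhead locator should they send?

BF50ox46

Offset from 180°W / 90°S: lon 31.20646°, lat 50.98499°.
Field (20°×10°, letters A–R): 31.20646/20 → 1 → B, 50.98499/10 → 5 → F; chars BF.
Square (2°×1°, digits 0–9): 11.20646/2 → 5, 0.98499/1 → 0; chars 50.
Subsquare (5′×2.5′, letters a–x): 1.20646/0.0833333 → 14 → o, 0.98499/0.0416667 → 23 → x; chars ox.
Extended square (30″×15″, digits 0–9): 0.03979/0.00833333 → 4, 0.02666/0.00416667 → 6; chars 46.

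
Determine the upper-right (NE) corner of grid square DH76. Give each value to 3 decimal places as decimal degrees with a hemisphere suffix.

13.000° S, 104.000° W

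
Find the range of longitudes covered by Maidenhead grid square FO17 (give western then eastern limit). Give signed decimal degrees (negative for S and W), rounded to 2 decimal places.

Field F=5, O=14: +5·20° lon, +14·10° lat → SW at lon -80°, lat 50°.
Square 1, 7: +1·2° lon, +7·1° lat → SW at lon -78°, lat 57°.
Cell spans 2° lon × 1° lat.
west -78.00, east -76.00.

-78.00, -76.00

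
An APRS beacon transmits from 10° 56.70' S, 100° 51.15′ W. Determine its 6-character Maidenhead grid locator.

Offset from 180°W / 90°S: lon 79.1475°, lat 79.0550°.
Field (20°×10°, letters A–R): 79.1475/20 → 3 → D, 79.0550/10 → 7 → H; chars DH.
Square (2°×1°, digits 0–9): 19.1475/2 → 9, 9.0550/1 → 9; chars 99.
Subsquare (5′×2.5′, letters a–x): 1.1475/0.0833333 → 13 → n, 0.0550/0.0416667 → 1 → b; chars nb.

DH99nb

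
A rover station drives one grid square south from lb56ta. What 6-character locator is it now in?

LB55tx

Latitude subsquare a = 0; −1 → -1, wraps to 23 = x, carry into square.
Latitude square 6; −1 → 5.
The longitude characters are unchanged.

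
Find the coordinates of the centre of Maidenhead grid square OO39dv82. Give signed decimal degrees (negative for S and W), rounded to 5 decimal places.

59.88542, 106.32083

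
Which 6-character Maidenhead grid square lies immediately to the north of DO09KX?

DP00ka

Latitude subsquare x = 23; +1 → 24, wraps to 0 = a, carry into square.
Latitude square 9; +1 → 10, wraps to 0, carry into field.
Latitude field O = 14; +1 → 15 = P.
The longitude characters are unchanged.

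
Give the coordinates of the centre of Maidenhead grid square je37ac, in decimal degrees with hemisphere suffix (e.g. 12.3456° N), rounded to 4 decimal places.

42.8958° S, 6.0417° E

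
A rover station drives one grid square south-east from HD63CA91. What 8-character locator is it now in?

Longitude extended square 9; +1 → 10, wraps to 0, carry into subsquare.
Longitude subsquare c = 2; +1 → 3 = d.
Latitude extended square 1; −1 → 0.

HD63da00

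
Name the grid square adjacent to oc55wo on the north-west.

OC55vp

Longitude subsquare w = 22; −1 → 21 = v.
Latitude subsquare o = 14; +1 → 15 = p.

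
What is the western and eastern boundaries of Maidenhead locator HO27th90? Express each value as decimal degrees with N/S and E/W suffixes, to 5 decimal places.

34.34167° W, 34.33333° W

Field H=7, O=14: +7·20° lon, +14·10° lat → SW at lon -40°, lat 50°.
Square 2, 7: +2·2° lon, +7·1° lat → SW at lon -36°, lat 57°.
Subsquare t=19, h=7: +19·0.0833333° lon, +7·0.0416667° lat → SW at lon -34.4167°, lat 57.2917°.
Extended square 9, 0: +9·0.00833333° lon, +0·0.00416667° lat → SW at lon -34.3417°, lat 57.2917°.
Cell spans 0.00833333° lon × 0.00416667° lat.
west 34.34167° W, east 34.33333° W.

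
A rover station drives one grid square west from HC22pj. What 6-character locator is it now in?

HC22oj

Longitude subsquare p = 15; −1 → 14 = o.
The latitude characters are unchanged.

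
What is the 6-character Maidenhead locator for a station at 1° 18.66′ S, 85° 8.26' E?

Add 180° to longitude and 90° to latitude: 265.1377, 88.6890.
Field: 265.1377/20 → 13 → N, 88.6890/10 → 8 → I; chars NI.
Square: 5.1377/2 → 2, 8.6890/1 → 8; chars 28.
Subsquare: 1.1377/0.0833333 → 13 → n, 0.6890/0.0416667 → 16 → q; chars nq.

NI28nq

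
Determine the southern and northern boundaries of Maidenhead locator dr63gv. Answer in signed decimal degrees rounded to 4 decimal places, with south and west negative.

Field D=3, R=17: +3·20° lon, +17·10° lat → SW at lon -120°, lat 80°.
Square 6, 3: +6·2° lon, +3·1° lat → SW at lon -108°, lat 83°.
Subsquare g=6, v=21: +6·0.0833333° lon, +21·0.0416667° lat → SW at lon -107.5°, lat 83.875°.
Cell spans 0.0833333° lon × 0.0416667° lat.
south 83.8750, north 83.9167.

83.8750, 83.9167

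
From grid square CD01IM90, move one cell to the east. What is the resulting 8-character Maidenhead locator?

Longitude extended square 9; +1 → 10, wraps to 0, carry into subsquare.
Longitude subsquare i = 8; +1 → 9 = j.
The latitude characters are unchanged.

CD01jm00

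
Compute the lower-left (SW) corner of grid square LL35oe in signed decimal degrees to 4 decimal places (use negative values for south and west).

Field L=11, L=11: +11·20° lon, +11·10° lat → SW at lon 40°, lat 20°.
Square 3, 5: +3·2° lon, +5·1° lat → SW at lon 46°, lat 25°.
Subsquare o=14, e=4: +14·0.0833333° lon, +4·0.0416667° lat → SW at lon 47.1667°, lat 25.1667°.
latitude 25.1667, longitude 47.1667.

25.1667, 47.1667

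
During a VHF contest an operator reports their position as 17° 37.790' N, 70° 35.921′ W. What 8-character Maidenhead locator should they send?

FK47qp81

Add 180° to longitude and 90° to latitude: 109.40132, 107.62983.
Field: lon ⌊109.40132/20⌋ = 5 → F; lat ⌊107.62983/10⌋ = 10 → K.
Square: lon ⌊9.40132/2⌋ = 4; lat ⌊7.62983/1⌋ = 7.
Subsquare: lon ⌊1.40132/0.0833333⌋ = 16 → q; lat ⌊0.62983/0.0416667⌋ = 15 → p.
Extended square: lon ⌊0.06798/0.00833333⌋ = 8; lat ⌊0.00483/0.00416667⌋ = 1.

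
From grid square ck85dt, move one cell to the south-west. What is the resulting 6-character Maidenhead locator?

CK85cs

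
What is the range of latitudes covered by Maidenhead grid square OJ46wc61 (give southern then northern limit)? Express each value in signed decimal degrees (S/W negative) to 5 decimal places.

Field O=14, J=9: +14·20° lon, +9·10° lat → SW at lon 100°, lat 0°.
Square 4, 6: +4·2° lon, +6·1° lat → SW at lon 108°, lat 6°.
Subsquare w=22, c=2: +22·0.0833333° lon, +2·0.0416667° lat → SW at lon 109.833°, lat 6.08333°.
Extended square 6, 1: +6·0.00833333° lon, +1·0.00416667° lat → SW at lon 109.883°, lat 6.0875°.
Cell spans 0.00833333° lon × 0.00416667° lat.
south 6.08750, north 6.09167.

6.08750, 6.09167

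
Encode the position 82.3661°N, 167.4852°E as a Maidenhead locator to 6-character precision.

RR32ri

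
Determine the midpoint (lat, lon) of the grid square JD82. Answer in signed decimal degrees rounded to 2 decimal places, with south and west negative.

-57.50, 17.00

Field J=9, D=3: +9·20° lon, +3·10° lat → SW at lon 0°, lat -60°.
Square 8, 2: +8·2° lon, +2·1° lat → SW at lon 16°, lat -58°.
Cell spans 2° lon × 1° lat. Centre is SW corner plus half of each.
latitude -57.50, longitude 17.00.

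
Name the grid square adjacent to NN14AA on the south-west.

NN03xx

Longitude subsquare a = 0; −1 → -1, wraps to 23 = x, carry into square.
Longitude square 1; −1 → 0.
Latitude subsquare a = 0; −1 → -1, wraps to 23 = x, carry into square.
Latitude square 4; −1 → 3.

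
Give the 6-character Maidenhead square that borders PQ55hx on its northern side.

Latitude subsquare x = 23; +1 → 24, wraps to 0 = a, carry into square.
Latitude square 5; +1 → 6.
The longitude characters are unchanged.

PQ56ha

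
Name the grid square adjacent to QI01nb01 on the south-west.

Longitude extended square 0; −1 → -1, wraps to 9, carry into subsquare.
Longitude subsquare n = 13; −1 → 12 = m.
Latitude extended square 1; −1 → 0.

QI01mb90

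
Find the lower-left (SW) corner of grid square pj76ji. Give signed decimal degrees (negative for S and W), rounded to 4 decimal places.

Field P=15, J=9: +15·20° lon, +9·10° lat → SW at lon 120°, lat 0°.
Square 7, 6: +7·2° lon, +6·1° lat → SW at lon 134°, lat 6°.
Subsquare j=9, i=8: +9·0.0833333° lon, +8·0.0416667° lat → SW at lon 134.75°, lat 6.33333°.
latitude 6.3333, longitude 134.7500.

6.3333, 134.7500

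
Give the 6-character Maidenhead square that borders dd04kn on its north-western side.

DD04jo

Longitude subsquare k = 10; −1 → 9 = j.
Latitude subsquare n = 13; +1 → 14 = o.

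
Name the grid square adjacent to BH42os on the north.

Latitude subsquare s = 18; +1 → 19 = t.
The longitude characters are unchanged.

BH42ot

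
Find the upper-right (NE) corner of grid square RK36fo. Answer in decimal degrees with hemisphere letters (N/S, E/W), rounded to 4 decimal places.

16.6250° N, 166.5000° E

Field R=17, K=10: +17·20° lon, +10·10° lat → SW at lon 160°, lat 10°.
Square 3, 6: +3·2° lon, +6·1° lat → SW at lon 166°, lat 16°.
Subsquare f=5, o=14: +5·0.0833333° lon, +14·0.0416667° lat → SW at lon 166.417°, lat 16.5833°.
Cell spans 0.0833333° lon × 0.0416667° lat. NE corner is SW corner plus one full cell.
latitude 16.6250° N, longitude 166.5000° E.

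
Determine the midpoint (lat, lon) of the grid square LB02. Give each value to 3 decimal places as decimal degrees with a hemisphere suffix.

Field L=11, B=1: +11·20° lon, +1·10° lat → SW at lon 40°, lat -80°.
Square 0, 2: +0·2° lon, +2·1° lat → SW at lon 40°, lat -78°.
Cell spans 2° lon × 1° lat. Centre is SW corner plus half of each.
latitude 77.500° S, longitude 41.000° E.

77.500° S, 41.000° E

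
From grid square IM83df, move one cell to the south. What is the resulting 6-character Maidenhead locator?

IM83de

Latitude subsquare f = 5; −1 → 4 = e.
The longitude characters are unchanged.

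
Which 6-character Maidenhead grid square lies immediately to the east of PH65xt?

Longitude subsquare x = 23; +1 → 24, wraps to 0 = a, carry into square.
Longitude square 6; +1 → 7.
The latitude characters are unchanged.

PH75at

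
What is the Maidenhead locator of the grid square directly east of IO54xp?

IO64ap

Longitude subsquare x = 23; +1 → 24, wraps to 0 = a, carry into square.
Longitude square 5; +1 → 6.
The latitude characters are unchanged.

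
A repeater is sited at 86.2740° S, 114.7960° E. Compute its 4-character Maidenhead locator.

OA73

Shift to the Maidenhead origin (180°W, 90°S): lon 294.80, lat 3.73.
Field: 294.80/20 → 14 → O, 3.73/10 → 0 → A; chars OA.
Square: 14.80/2 → 7, 3.73/1 → 3; chars 73.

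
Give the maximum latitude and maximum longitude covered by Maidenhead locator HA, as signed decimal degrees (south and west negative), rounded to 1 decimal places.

Field H=7, A=0: +7·20° lon, +0·10° lat → SW at lon -40°, lat -90°.
Cell spans 20° lon × 10° lat. NE corner is SW corner plus one full cell.
latitude -80.0, longitude -20.0.

-80.0, -20.0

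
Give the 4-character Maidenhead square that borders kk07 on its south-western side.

JK96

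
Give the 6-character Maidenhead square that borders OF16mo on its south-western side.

OF16ln

Longitude subsquare m = 12; −1 → 11 = l.
Latitude subsquare o = 14; −1 → 13 = n.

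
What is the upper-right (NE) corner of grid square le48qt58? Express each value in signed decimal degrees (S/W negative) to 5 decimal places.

-41.17083, 49.38333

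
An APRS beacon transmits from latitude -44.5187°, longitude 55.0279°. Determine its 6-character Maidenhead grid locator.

LE75ml

Offset from 180°W / 90°S: lon 235.0279°, lat 45.4813°.
Field (20°×10°, letters A–R): 235.0279/20 → 11 → L, 45.4813/10 → 4 → E; chars LE.
Square (2°×1°, digits 0–9): 15.0279/2 → 7, 5.4813/1 → 5; chars 75.
Subsquare (5′×2.5′, letters a–x): 1.0279/0.0833333 → 12 → m, 0.4813/0.0416667 → 11 → l; chars ml.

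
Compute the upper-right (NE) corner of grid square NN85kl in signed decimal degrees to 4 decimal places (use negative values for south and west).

45.5000, 96.9167

Field N=13, N=13: +13·20° lon, +13·10° lat → SW at lon 80°, lat 40°.
Square 8, 5: +8·2° lon, +5·1° lat → SW at lon 96°, lat 45°.
Subsquare k=10, l=11: +10·0.0833333° lon, +11·0.0416667° lat → SW at lon 96.8333°, lat 45.4583°.
Cell spans 0.0833333° lon × 0.0416667° lat. NE corner is SW corner plus one full cell.
latitude 45.5000, longitude 96.9167.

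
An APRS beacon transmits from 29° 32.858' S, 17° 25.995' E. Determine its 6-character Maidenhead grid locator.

JG80rk

Add 180° to longitude and 90° to latitude: 197.4332, 60.4524.
Field: 197.4332/20 → 9 → J, 60.4524/10 → 6 → G; chars JG.
Square: 17.4332/2 → 8, 0.4524/1 → 0; chars 80.
Subsquare: 1.4332/0.0833333 → 17 → r, 0.4524/0.0416667 → 10 → k; chars rk.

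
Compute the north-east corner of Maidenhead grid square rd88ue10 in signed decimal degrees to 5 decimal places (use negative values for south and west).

Field R=17, D=3: +17·20° lon, +3·10° lat → SW at lon 160°, lat -60°.
Square 8, 8: +8·2° lon, +8·1° lat → SW at lon 176°, lat -52°.
Subsquare u=20, e=4: +20·0.0833333° lon, +4·0.0416667° lat → SW at lon 177.667°, lat -51.8333°.
Extended square 1, 0: +1·0.00833333° lon, +0·0.00416667° lat → SW at lon 177.675°, lat -51.8333°.
Cell spans 0.00833333° lon × 0.00416667° lat. NE corner is SW corner plus one full cell.
latitude -51.82917, longitude 177.68333.

-51.82917, 177.68333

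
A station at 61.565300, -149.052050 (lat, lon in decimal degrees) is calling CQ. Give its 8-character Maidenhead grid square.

Add 180° to longitude and 90° to latitude: 30.94795, 151.56530.
Field: lon ⌊30.94795/20⌋ = 1 → B; lat ⌊151.56530/10⌋ = 15 → P.
Square: lon ⌊10.94795/2⌋ = 5; lat ⌊1.56530/1⌋ = 1.
Subsquare: lon ⌊0.94795/0.0833333⌋ = 11 → l; lat ⌊0.56530/0.0416667⌋ = 13 → n.
Extended square: lon ⌊0.03128/0.00833333⌋ = 3; lat ⌊0.02363/0.00416667⌋ = 5.

BP51ln35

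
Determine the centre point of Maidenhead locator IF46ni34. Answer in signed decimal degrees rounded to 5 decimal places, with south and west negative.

-33.64792, -10.88750

Field I=8, F=5: +8·20° lon, +5·10° lat → SW at lon -20°, lat -40°.
Square 4, 6: +4·2° lon, +6·1° lat → SW at lon -12°, lat -34°.
Subsquare n=13, i=8: +13·0.0833333° lon, +8·0.0416667° lat → SW at lon -10.9167°, lat -33.6667°.
Extended square 3, 4: +3·0.00833333° lon, +4·0.00416667° lat → SW at lon -10.8917°, lat -33.65°.
Cell spans 0.00833333° lon × 0.00416667° lat. Centre is SW corner plus half of each.
latitude -33.64792, longitude -10.88750.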